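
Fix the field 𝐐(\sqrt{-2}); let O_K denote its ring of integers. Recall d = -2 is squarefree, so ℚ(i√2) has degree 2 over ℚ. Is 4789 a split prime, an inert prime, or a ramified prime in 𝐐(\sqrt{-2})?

p is inert

Since -2 ≢ 1 mod 4, the ring of integers is ℤ[√-2] with discriminant 4·(-2) = -8.
disc(K) = -8 is not divisible by 4789; 4789 is unramified.
Euler's criterion: (-2)^2394 mod 4789 = 4788. Thus (-2|4789) = -1.
(-2/4789) = -1, so 4789 is inert.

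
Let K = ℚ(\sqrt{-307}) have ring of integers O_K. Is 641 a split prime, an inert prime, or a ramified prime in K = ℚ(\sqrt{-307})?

Since -307 ≡ 1 mod 4, the ring of integers is ℤ[(1+√-307)/2] with discriminant -307.
641 ∤ -307, so 641 is unramified.
Legendre symbol by Euler's criterion: (-307/641) ≡ (-307)^320 ≡ 640 (mod 641), i.e. (-307/641) = -1.
(-307/641) = -1, so 641 is inert.

641 remains inert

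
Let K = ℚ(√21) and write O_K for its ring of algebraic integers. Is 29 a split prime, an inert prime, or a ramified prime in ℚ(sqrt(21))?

d = 21 ≡ 1 (mod 4), so O_K = ℤ[(1+√21)/2] and disc(K) = d = 21.
29 ∤ 21, so 29 is unramified.
Legendre symbol by Euler's criterion: (21/29) ≡ 21^14 ≡ 28 (mod 29), i.e. (21/29) = -1.
Legendre symbol -1 ⇒ 29 is inert.

29 remains inert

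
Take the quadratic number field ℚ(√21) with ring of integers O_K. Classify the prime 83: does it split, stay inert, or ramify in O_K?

d = 21 ≡ 1 (mod 4), so O_K = ℤ[(1+√21)/2] and disc(K) = d = 21.
disc(K) = 21 is not divisible by 83; 83 is unramified.
(21/83) = 21^41 mod 83 = 1, giving Legendre symbol 1.
Legendre symbol 1 ⇒ 83 is split.

83 splits in O_K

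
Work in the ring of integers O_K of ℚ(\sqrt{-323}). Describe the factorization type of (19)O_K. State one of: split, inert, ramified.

19 is ramified

Since -323 ≡ 1 mod 4, the ring of integers is ℤ[(1+√-323)/2] with discriminant -323.
Ramification test: 19 | -323. The prime 19 ramifies in K.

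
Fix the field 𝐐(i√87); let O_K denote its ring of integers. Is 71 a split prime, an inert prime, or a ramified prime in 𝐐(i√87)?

inert — (71) stays prime in O_K

d = -87 ≡ 1 (mod 4), so O_K = ℤ[(1+√-87)/2] and disc(K) = d = -87.
71 ∤ -87, so 71 is unramified.
Legendre symbol by Euler's criterion: (-87/71) ≡ (-87)^35 ≡ 70 (mod 71), i.e. (-87/71) = -1.
d is a non-residue mod p, hence 71 remains inert in O_K.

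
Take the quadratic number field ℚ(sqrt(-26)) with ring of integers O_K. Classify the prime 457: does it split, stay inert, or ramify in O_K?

inert — (457) stays prime in O_K

-26 mod 4 = 2, hence disc K = 4·(-26) = -104 and O_K = ℤ[√-26].
disc(K) = -104 is not divisible by 457; 457 is unramified.
Legendre symbol by Euler's criterion: (-26/457) ≡ (-26)^228 ≡ 456 (mod 457), i.e. (-26/457) = -1.
d is a non-residue mod p, hence 457 remains inert in O_K.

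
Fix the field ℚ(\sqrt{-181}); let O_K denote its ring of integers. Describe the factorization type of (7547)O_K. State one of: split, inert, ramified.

Since -181 ≢ 1 mod 4, the ring of integers is ℤ[√-181] with discriminant 4·(-181) = -724.
7547 ∤ -724, so 7547 is unramified.
Euler's criterion: (-181)^3773 mod 7547 = 7546. Thus (-181|7547) = -1.
d is a non-residue mod p, hence 7547 remains inert in O_K.

p is inert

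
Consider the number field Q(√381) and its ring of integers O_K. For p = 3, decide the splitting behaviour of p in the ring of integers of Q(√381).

Since 381 ≡ 1 mod 4, the ring of integers is ℤ[(1+√381)/2] with discriminant 381.
disc(K) = 381 = 3·127, so p = 3 is ramified.

ramified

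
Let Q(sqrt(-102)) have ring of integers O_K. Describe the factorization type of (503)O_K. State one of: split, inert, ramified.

split — (503) = 𝔭₁𝔭₂ with 𝔭₁ ≠ 𝔭₂

Since -102 ≢ 1 mod 4, the ring of integers is ℤ[√-102] with discriminant 4·(-102) = -408.
disc(K) = -408 is not divisible by 503; 503 is unramified.
Euler's criterion: (-102)^251 mod 503 = 1. Thus (-102|503) = 1.
Legendre symbol 1 ⇒ 503 is split.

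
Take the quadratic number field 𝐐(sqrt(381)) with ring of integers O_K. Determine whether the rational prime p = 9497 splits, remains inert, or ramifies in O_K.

inert

Since 381 ≡ 1 mod 4, the ring of integers is ℤ[(1+√381)/2] with discriminant 381.
disc(K) = 381 is not divisible by 9497; 9497 is unramified.
Compute (381/9497) via Euler: 381^((9497-1)/2) mod 9497 = 9496, so (381/9497) = -1.
Legendre symbol -1 ⇒ 9497 is inert.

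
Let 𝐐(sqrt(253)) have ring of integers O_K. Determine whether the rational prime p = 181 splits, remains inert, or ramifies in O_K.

Since 253 ≡ 1 mod 4, the ring of integers is ℤ[(1+√253)/2] with discriminant 253.
181 ∤ 253, so 181 is unramified.
Compute (253/181) via Euler: 72^((181-1)/2) mod 181 = 180, so (253/181) = -1.
Legendre symbol -1 ⇒ 181 is inert.

remains prime (inert)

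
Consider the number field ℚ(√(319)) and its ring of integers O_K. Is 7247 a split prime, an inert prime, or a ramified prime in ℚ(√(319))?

7247 splits in O_K

Since 319 ≢ 1 mod 4, the ring of integers is ℤ[√319] with discriminant 4·319 = 1276.
Since gcd(7247, 1276) = 1 the prime 7247 does not ramify.
Legendre symbol by Euler's criterion: (319/7247) ≡ 319^3623 ≡ 1 (mod 7247), i.e. (319/7247) = 1.
(319/7247) = 1, so 7247 splits.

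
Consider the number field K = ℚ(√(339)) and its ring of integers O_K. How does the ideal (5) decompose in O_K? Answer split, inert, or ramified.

d = 339 ≡ 3 (mod 4), so O_K = ℤ[√339] and disc(K) = 4d = 1356.
disc(K) = 1356 is not divisible by 5; 5 is unramified.
Compute (339/5) via Euler: 4^((5-1)/2) mod 5 = 1, so (339/5) = 1.
d is a quadratic residue mod p, hence 5 splits in O_K.

split — (5) = 𝔭₁𝔭₂ with 𝔭₁ ≠ 𝔭₂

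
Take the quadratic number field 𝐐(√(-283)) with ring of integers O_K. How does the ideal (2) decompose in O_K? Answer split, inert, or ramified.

-283 mod 4 = 1, hence disc K = -283 and O_K = ℤ[(1+√-283)/2].
Since gcd(2, -283) = 1 the prime 2 does not ramify.
For p = 2 with d ≡ 1 (mod 4): d mod 8 = 5, so 2 is inert.

remains prime (inert)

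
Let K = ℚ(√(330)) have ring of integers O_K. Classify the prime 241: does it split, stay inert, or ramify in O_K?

inert

d = 330 ≡ 2 (mod 4), so O_K = ℤ[√330] and disc(K) = 4d = 1320.
241 ∤ 1320, so 241 is unramified.
(330/241) = 89^120 mod 241 = 240, giving Legendre symbol -1.
d is a non-residue mod p, hence 241 remains inert in O_K.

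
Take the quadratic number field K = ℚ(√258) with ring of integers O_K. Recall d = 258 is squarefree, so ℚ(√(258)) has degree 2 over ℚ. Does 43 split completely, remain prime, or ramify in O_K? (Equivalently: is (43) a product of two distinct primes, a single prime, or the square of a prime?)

ramifies in O_K

d = 258 ≡ 2 (mod 4), so O_K = ℤ[√258] and disc(K) = 4d = 1032.
Ramification test: 43 | 1032. The prime 43 ramifies in K.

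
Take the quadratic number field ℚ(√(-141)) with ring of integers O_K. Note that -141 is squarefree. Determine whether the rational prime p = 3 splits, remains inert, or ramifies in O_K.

Since -141 ≢ 1 mod 4, the ring of integers is ℤ[√-141] with discriminant 4·(-141) = -564.
disc(K) = -564 = 3·(-188), so p = 3 is ramified.

p ramifies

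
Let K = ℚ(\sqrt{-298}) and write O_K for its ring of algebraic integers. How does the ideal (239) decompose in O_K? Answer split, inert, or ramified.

239 splits in O_K

d = -298 ≡ 2 (mod 4), so O_K = ℤ[√-298] and disc(K) = 4d = -1192.
Since gcd(239, -1192) = 1 the prime 239 does not ramify.
(-298/239) = 180^119 mod 239 = 1, giving Legendre symbol 1.
(-298/239) = 1, so 239 splits.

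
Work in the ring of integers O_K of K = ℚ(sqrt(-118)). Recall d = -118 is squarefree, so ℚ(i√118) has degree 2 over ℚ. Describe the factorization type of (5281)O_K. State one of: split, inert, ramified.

d = -118 ≡ 2 (mod 4), so O_K = ℤ[√-118] and disc(K) = 4d = -472.
disc(K) = -472 is not divisible by 5281; 5281 is unramified.
Compute (-118/5281) via Euler: 5163^((5281-1)/2) mod 5281 = 5280, so (-118/5281) = -1.
d is a non-residue mod p, hence 5281 remains inert in O_K.

remains prime (inert)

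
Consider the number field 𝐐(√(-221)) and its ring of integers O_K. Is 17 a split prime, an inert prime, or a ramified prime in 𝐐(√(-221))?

d = -221 ≡ 3 (mod 4), so O_K = ℤ[√-221] and disc(K) = 4d = -884.
Ramification test: 17 | -884. The prime 17 ramifies in K.

p ramifies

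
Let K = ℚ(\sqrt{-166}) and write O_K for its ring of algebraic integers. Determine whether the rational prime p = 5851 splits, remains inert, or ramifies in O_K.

Since -166 ≢ 1 mod 4, the ring of integers is ℤ[√-166] with discriminant 4·(-166) = -664.
5851 ∤ -664, so 5851 is unramified.
Compute (-166/5851) via Euler: 5685^((5851-1)/2) mod 5851 = 5850, so (-166/5851) = -1.
d is a non-residue mod p, hence 5851 remains inert in O_K.

5851 remains inert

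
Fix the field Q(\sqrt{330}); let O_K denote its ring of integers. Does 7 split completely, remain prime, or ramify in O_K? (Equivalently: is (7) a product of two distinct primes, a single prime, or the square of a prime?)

d = 330 ≡ 2 (mod 4), so O_K = ℤ[√330] and disc(K) = 4d = 1320.
7 ∤ 1320, so 7 is unramified.
Euler's criterion: 330^3 mod 7 = 1. Thus (330|7) = 1.
Legendre symbol 1 ⇒ 7 is split.

split — (7) = 𝔭₁𝔭₂ with 𝔭₁ ≠ 𝔭₂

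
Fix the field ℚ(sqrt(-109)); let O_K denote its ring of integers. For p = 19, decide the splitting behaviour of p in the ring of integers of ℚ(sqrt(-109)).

p splits

-109 mod 4 = 3, hence disc K = 4·(-109) = -436 and O_K = ℤ[√-109].
19 ∤ -436, so 19 is unramified.
(-109/19) = 5^9 mod 19 = 1, giving Legendre symbol 1.
(-109/19) = 1, so 19 splits.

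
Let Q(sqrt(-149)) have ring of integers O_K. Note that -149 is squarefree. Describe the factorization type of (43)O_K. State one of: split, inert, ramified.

Since -149 ≢ 1 mod 4, the ring of integers is ℤ[√-149] with discriminant 4·(-149) = -596.
Since gcd(43, -596) = 1 the prime 43 does not ramify.
(-149/43) = 23^21 mod 43 = 1, giving Legendre symbol 1.
d is a quadratic residue mod p, hence 43 splits in O_K.

split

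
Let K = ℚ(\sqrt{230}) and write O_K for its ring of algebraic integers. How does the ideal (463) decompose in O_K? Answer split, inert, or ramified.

Since 230 ≢ 1 mod 4, the ring of integers is ℤ[√230] with discriminant 4·230 = 920.
Since gcd(463, 920) = 1 the prime 463 does not ramify.
Euler's criterion: 230^231 mod 463 = 1. Thus (230|463) = 1.
d is a quadratic residue mod p, hence 463 splits in O_K.

463 splits in O_K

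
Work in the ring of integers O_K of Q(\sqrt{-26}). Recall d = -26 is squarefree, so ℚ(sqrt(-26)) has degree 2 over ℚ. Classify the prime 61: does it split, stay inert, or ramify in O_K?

inert — (61) stays prime in O_K

d = -26 ≡ 2 (mod 4), so O_K = ℤ[√-26] and disc(K) = 4d = -104.
Since gcd(61, -104) = 1 the prime 61 does not ramify.
(-26/61) = 35^30 mod 61 = 60, giving Legendre symbol -1.
d is a non-residue mod p, hence 61 remains inert in O_K.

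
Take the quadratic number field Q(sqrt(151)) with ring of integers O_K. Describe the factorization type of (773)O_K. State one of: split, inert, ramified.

split — (773) = 𝔭₁𝔭₂ with 𝔭₁ ≠ 𝔭₂

Since 151 ≢ 1 mod 4, the ring of integers is ℤ[√151] with discriminant 4·151 = 604.
Since gcd(773, 604) = 1 the prime 773 does not ramify.
(151/773) = 151^386 mod 773 = 1, giving Legendre symbol 1.
(151/773) = 1, so 773 splits.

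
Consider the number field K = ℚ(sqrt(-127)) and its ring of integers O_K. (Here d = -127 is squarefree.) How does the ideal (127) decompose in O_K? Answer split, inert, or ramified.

ramified — (127) = 𝔭²

-127 mod 4 = 1, hence disc K = -127 and O_K = ℤ[(1+√-127)/2].
Ramification test: 127 | -127. The prime 127 ramifies in K.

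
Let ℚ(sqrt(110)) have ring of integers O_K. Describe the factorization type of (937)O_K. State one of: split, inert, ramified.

110 mod 4 = 2, hence disc K = 4·110 = 440 and O_K = ℤ[√110].
Since gcd(937, 440) = 1 the prime 937 does not ramify.
Euler's criterion: 110^468 mod 937 = 1. Thus (110|937) = 1.
d is a quadratic residue mod p, hence 937 splits in O_K.

split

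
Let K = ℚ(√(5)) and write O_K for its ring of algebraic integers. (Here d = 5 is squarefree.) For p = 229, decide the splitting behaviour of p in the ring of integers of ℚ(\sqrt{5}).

split

5 mod 4 = 1, hence disc K = 5 and O_K = ℤ[(1+√5)/2].
229 ∤ 5, so 229 is unramified.
Compute (5/229) via Euler: 5^((229-1)/2) mod 229 = 1, so (5/229) = 1.
d is a quadratic residue mod p, hence 229 splits in O_K.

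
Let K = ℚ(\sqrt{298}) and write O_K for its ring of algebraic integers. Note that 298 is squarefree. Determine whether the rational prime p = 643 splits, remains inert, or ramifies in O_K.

remains prime (inert)

Since 298 ≢ 1 mod 4, the ring of integers is ℤ[√298] with discriminant 4·298 = 1192.
Since gcd(643, 1192) = 1 the prime 643 does not ramify.
(298/643) = 298^321 mod 643 = 642, giving Legendre symbol -1.
d is a non-residue mod p, hence 643 remains inert in O_K.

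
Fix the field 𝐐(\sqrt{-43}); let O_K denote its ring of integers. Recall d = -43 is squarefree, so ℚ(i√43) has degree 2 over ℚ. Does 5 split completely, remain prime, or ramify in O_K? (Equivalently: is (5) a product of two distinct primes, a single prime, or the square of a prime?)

-43 mod 4 = 1, hence disc K = -43 and O_K = ℤ[(1+√-43)/2].
Since gcd(5, -43) = 1 the prime 5 does not ramify.
Compute (-43/5) via Euler: 2^((5-1)/2) mod 5 = 4, so (-43/5) = -1.
Legendre symbol -1 ⇒ 5 is inert.

remains prime (inert)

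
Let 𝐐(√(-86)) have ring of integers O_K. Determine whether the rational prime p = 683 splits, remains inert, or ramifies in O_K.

683 remains inert

d = -86 ≡ 2 (mod 4), so O_K = ℤ[√-86] and disc(K) = 4d = -344.
683 ∤ -344, so 683 is unramified.
Compute (-86/683) via Euler: 597^((683-1)/2) mod 683 = 682, so (-86/683) = -1.
Legendre symbol -1 ⇒ 683 is inert.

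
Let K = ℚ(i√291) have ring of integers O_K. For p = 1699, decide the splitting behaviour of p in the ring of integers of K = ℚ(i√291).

-291 mod 4 = 1, hence disc K = -291 and O_K = ℤ[(1+√-291)/2].
disc(K) = -291 is not divisible by 1699; 1699 is unramified.
Compute (-291/1699) via Euler: 1408^((1699-1)/2) mod 1699 = 1, so (-291/1699) = 1.
Legendre symbol 1 ⇒ 1699 is split.

split — (1699) = 𝔭₁𝔭₂ with 𝔭₁ ≠ 𝔭₂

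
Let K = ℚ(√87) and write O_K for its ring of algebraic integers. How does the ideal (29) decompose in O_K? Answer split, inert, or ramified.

d = 87 ≡ 3 (mod 4), so O_K = ℤ[√87] and disc(K) = 4d = 348.
disc(K) = 348 = 29·12, so p = 29 is ramified.

ramifies in O_K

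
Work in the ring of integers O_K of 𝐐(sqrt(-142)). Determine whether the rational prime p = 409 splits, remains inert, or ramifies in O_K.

409 splits in O_K

-142 mod 4 = 2, hence disc K = 4·(-142) = -568 and O_K = ℤ[√-142].
disc(K) = -568 is not divisible by 409; 409 is unramified.
Compute (-142/409) via Euler: 267^((409-1)/2) mod 409 = 1, so (-142/409) = 1.
d is a quadratic residue mod p, hence 409 splits in O_K.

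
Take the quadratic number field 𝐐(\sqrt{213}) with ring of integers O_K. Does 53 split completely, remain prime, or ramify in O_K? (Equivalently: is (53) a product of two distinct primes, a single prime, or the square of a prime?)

p splits

Since 213 ≡ 1 mod 4, the ring of integers is ℤ[(1+√213)/2] with discriminant 213.
disc(K) = 213 is not divisible by 53; 53 is unramified.
Legendre symbol by Euler's criterion: (213/53) ≡ 213^26 ≡ 1 (mod 53), i.e. (213/53) = 1.
d is a quadratic residue mod p, hence 53 splits in O_K.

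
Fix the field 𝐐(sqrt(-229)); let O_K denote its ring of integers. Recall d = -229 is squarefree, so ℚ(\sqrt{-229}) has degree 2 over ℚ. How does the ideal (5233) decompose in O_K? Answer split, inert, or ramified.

5233 remains inert

-229 mod 4 = 3, hence disc K = 4·(-229) = -916 and O_K = ℤ[√-229].
Since gcd(5233, -916) = 1 the prime 5233 does not ramify.
Euler's criterion: (-229)^2616 mod 5233 = 5232. Thus (-229|5233) = -1.
d is a non-residue mod p, hence 5233 remains inert in O_K.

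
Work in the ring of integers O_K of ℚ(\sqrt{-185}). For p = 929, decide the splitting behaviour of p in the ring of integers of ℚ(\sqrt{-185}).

Since -185 ≢ 1 mod 4, the ring of integers is ℤ[√-185] with discriminant 4·(-185) = -740.
929 ∤ -740, so 929 is unramified.
(-185/929) = 744^464 mod 929 = 1, giving Legendre symbol 1.
d is a quadratic residue mod p, hence 929 splits in O_K.

split — (929) = 𝔭₁𝔭₂ with 𝔭₁ ≠ 𝔭₂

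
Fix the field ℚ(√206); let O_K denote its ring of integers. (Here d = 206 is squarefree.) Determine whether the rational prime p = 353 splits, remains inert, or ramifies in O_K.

d = 206 ≡ 2 (mod 4), so O_K = ℤ[√206] and disc(K) = 4d = 824.
353 ∤ 824, so 353 is unramified.
Euler's criterion: 206^176 mod 353 = 352. Thus (206|353) = -1.
d is a non-residue mod p, hence 353 remains inert in O_K.

remains prime (inert)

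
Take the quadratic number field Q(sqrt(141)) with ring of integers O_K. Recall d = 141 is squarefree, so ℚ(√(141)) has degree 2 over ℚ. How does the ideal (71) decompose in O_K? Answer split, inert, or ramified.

remains prime (inert)

141 mod 4 = 1, hence disc K = 141 and O_K = ℤ[(1+√141)/2].
71 ∤ 141, so 71 is unramified.
Compute (141/71) via Euler: 70^((71-1)/2) mod 71 = 70, so (141/71) = -1.
d is a non-residue mod p, hence 71 remains inert in O_K.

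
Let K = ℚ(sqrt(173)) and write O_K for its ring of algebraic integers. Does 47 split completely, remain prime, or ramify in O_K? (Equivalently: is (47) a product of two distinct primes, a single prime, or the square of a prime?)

split

Since 173 ≡ 1 mod 4, the ring of integers is ℤ[(1+√173)/2] with discriminant 173.
47 ∤ 173, so 47 is unramified.
Euler's criterion: 173^23 mod 47 = 1. Thus (173|47) = 1.
(173/47) = 1, so 47 splits.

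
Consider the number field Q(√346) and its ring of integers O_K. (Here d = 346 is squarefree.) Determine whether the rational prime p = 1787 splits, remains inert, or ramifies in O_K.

1787 remains inert

Since 346 ≢ 1 mod 4, the ring of integers is ℤ[√346] with discriminant 4·346 = 1384.
disc(K) = 1384 is not divisible by 1787; 1787 is unramified.
Compute (346/1787) via Euler: 346^((1787-1)/2) mod 1787 = 1786, so (346/1787) = -1.
Legendre symbol -1 ⇒ 1787 is inert.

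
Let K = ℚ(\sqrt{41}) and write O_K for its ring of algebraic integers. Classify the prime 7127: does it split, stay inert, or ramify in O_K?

41 mod 4 = 1, hence disc K = 41 and O_K = ℤ[(1+√41)/2].
disc(K) = 41 is not divisible by 7127; 7127 is unramified.
Compute (41/7127) via Euler: 41^((7127-1)/2) mod 7127 = 7126, so (41/7127) = -1.
d is a non-residue mod p, hence 7127 remains inert in O_K.

7127 remains inert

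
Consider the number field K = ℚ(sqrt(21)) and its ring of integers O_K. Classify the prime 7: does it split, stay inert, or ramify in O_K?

21 mod 4 = 1, hence disc K = 21 and O_K = ℤ[(1+√21)/2].
7 divides disc(K) = 21, so 7 ramifies.

7 is ramified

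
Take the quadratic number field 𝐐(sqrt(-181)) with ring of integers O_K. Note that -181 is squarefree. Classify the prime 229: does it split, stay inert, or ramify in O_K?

split

Since -181 ≢ 1 mod 4, the ring of integers is ℤ[√-181] with discriminant 4·(-181) = -724.
disc(K) = -724 is not divisible by 229; 229 is unramified.
(-181/229) = 48^114 mod 229 = 1, giving Legendre symbol 1.
d is a quadratic residue mod p, hence 229 splits in O_K.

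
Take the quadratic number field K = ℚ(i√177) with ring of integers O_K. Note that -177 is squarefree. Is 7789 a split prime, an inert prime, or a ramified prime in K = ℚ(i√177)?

Since -177 ≢ 1 mod 4, the ring of integers is ℤ[√-177] with discriminant 4·(-177) = -708.
disc(K) = -708 is not divisible by 7789; 7789 is unramified.
Compute (-177/7789) via Euler: 7612^((7789-1)/2) mod 7789 = 1, so (-177/7789) = 1.
(-177/7789) = 1, so 7789 splits.

splits completely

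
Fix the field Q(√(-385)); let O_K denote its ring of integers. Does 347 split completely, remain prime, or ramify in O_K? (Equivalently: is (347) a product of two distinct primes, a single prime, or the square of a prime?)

Since -385 ≢ 1 mod 4, the ring of integers is ℤ[√-385] with discriminant 4·(-385) = -1540.
Since gcd(347, -1540) = 1 the prime 347 does not ramify.
Compute (-385/347) via Euler: 309^((347-1)/2) mod 347 = 346, so (-385/347) = -1.
(-385/347) = -1, so 347 is inert.

inert — (347) stays prime in O_K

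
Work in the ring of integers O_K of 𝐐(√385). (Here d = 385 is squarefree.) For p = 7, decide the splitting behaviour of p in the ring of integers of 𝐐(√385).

ramified — (7) = 𝔭²

Since 385 ≡ 1 mod 4, the ring of integers is ℤ[(1+√385)/2] with discriminant 385.
Ramification test: 7 | 385. The prime 7 ramifies in K.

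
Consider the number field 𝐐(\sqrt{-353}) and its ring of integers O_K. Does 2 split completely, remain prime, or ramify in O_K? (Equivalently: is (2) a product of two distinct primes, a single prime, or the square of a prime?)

-353 mod 4 = 3, hence disc K = 4·(-353) = -1412 and O_K = ℤ[√-353].
disc(K) = -1412 = 2·(-706), so p = 2 is ramified.

2 is ramified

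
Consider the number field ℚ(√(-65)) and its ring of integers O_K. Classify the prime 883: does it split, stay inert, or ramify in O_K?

d = -65 ≡ 3 (mod 4), so O_K = ℤ[√-65] and disc(K) = 4d = -260.
disc(K) = -260 is not divisible by 883; 883 is unramified.
Compute (-65/883) via Euler: 818^((883-1)/2) mod 883 = 1, so (-65/883) = 1.
(-65/883) = 1, so 883 splits.

p splits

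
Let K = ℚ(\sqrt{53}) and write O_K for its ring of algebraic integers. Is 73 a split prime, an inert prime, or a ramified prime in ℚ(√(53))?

inert

53 mod 4 = 1, hence disc K = 53 and O_K = ℤ[(1+√53)/2].
Since gcd(73, 53) = 1 the prime 73 does not ramify.
Euler's criterion: 53^36 mod 73 = 72. Thus (53|73) = -1.
Legendre symbol -1 ⇒ 73 is inert.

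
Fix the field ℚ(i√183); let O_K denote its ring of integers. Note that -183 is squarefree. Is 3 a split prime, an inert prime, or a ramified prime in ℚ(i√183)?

ramified — (3) = 𝔭²

Since -183 ≡ 1 mod 4, the ring of integers is ℤ[(1+√-183)/2] with discriminant -183.
Ramification test: 3 | -183. The prime 3 ramifies in K.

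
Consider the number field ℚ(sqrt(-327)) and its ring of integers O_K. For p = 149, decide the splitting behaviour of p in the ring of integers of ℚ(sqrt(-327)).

d = -327 ≡ 1 (mod 4), so O_K = ℤ[(1+√-327)/2] and disc(K) = d = -327.
disc(K) = -327 is not divisible by 149; 149 is unramified.
Euler's criterion: (-327)^74 mod 149 = 1. Thus (-327|149) = 1.
d is a quadratic residue mod p, hence 149 splits in O_K.

split — (149) = 𝔭₁𝔭₂ with 𝔭₁ ≠ 𝔭₂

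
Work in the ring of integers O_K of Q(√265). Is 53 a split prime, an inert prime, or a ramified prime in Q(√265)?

ramified — (53) = 𝔭²

d = 265 ≡ 1 (mod 4), so O_K = ℤ[(1+√265)/2] and disc(K) = d = 265.
disc(K) = 265 = 53·5, so p = 53 is ramified.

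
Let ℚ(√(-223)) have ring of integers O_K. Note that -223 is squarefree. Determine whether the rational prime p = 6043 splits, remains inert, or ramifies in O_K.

6043 remains inert

d = -223 ≡ 1 (mod 4), so O_K = ℤ[(1+√-223)/2] and disc(K) = d = -223.
disc(K) = -223 is not divisible by 6043; 6043 is unramified.
(-223/6043) = 5820^3021 mod 6043 = 6042, giving Legendre symbol -1.
d is a non-residue mod p, hence 6043 remains inert in O_K.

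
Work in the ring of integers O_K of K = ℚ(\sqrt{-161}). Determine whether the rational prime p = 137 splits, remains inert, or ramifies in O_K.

-161 mod 4 = 3, hence disc K = 4·(-161) = -644 and O_K = ℤ[√-161].
Since gcd(137, -644) = 1 the prime 137 does not ramify.
Euler's criterion: (-161)^68 mod 137 = 136. Thus (-161|137) = -1.
(-161/137) = -1, so 137 is inert.

137 remains inert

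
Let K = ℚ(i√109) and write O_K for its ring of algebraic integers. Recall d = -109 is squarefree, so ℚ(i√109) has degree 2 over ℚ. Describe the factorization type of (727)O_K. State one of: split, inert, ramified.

Since -109 ≢ 1 mod 4, the ring of integers is ℤ[√-109] with discriminant 4·(-109) = -436.
disc(K) = -436 is not divisible by 727; 727 is unramified.
Legendre symbol by Euler's criterion: (-109/727) ≡ (-109)^363 ≡ 726 (mod 727), i.e. (-109/727) = -1.
Legendre symbol -1 ⇒ 727 is inert.

727 remains inert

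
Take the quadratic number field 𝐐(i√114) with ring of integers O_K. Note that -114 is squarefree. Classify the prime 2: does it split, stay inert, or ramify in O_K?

d = -114 ≡ 2 (mod 4), so O_K = ℤ[√-114] and disc(K) = 4d = -456.
Ramification test: 2 | -456. The prime 2 ramifies in K.

ramified — (2) = 𝔭²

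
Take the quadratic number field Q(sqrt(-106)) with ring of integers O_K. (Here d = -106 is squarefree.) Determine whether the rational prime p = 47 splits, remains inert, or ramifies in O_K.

Since -106 ≢ 1 mod 4, the ring of integers is ℤ[√-106] with discriminant 4·(-106) = -424.
disc(K) = -424 is not divisible by 47; 47 is unramified.
Compute (-106/47) via Euler: 35^((47-1)/2) mod 47 = 46, so (-106/47) = -1.
(-106/47) = -1, so 47 is inert.

47 remains inert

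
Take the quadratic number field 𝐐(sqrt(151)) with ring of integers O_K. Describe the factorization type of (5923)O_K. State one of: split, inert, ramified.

d = 151 ≡ 3 (mod 4), so O_K = ℤ[√151] and disc(K) = 4d = 604.
Since gcd(5923, 604) = 1 the prime 5923 does not ramify.
Compute (151/5923) via Euler: 151^((5923-1)/2) mod 5923 = 5922, so (151/5923) = -1.
(151/5923) = -1, so 5923 is inert.

p is inert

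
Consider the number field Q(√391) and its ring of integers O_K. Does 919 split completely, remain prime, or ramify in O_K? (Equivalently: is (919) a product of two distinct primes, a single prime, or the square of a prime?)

p splits

391 mod 4 = 3, hence disc K = 4·391 = 1564 and O_K = ℤ[√391].
disc(K) = 1564 is not divisible by 919; 919 is unramified.
Compute (391/919) via Euler: 391^((919-1)/2) mod 919 = 1, so (391/919) = 1.
d is a quadratic residue mod p, hence 919 splits in O_K.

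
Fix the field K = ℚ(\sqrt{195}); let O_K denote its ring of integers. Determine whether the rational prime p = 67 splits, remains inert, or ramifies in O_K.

inert

Since 195 ≢ 1 mod 4, the ring of integers is ℤ[√195] with discriminant 4·195 = 780.
Since gcd(67, 780) = 1 the prime 67 does not ramify.
Compute (195/67) via Euler: 61^((67-1)/2) mod 67 = 66, so (195/67) = -1.
d is a non-residue mod p, hence 67 remains inert in O_K.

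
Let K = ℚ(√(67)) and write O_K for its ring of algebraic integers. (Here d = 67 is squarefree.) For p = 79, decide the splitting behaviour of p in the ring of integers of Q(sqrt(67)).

d = 67 ≡ 3 (mod 4), so O_K = ℤ[√67] and disc(K) = 4d = 268.
disc(K) = 268 is not divisible by 79; 79 is unramified.
Compute (67/79) via Euler: 67^((79-1)/2) mod 79 = 1, so (67/79) = 1.
(67/79) = 1, so 79 splits.

79 splits in O_K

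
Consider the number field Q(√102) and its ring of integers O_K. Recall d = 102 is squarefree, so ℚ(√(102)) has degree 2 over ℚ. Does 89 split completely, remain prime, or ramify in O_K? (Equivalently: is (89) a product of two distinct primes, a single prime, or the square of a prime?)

p is inert

Since 102 ≢ 1 mod 4, the ring of integers is ℤ[√102] with discriminant 4·102 = 408.
Since gcd(89, 408) = 1 the prime 89 does not ramify.
Compute (102/89) via Euler: 13^((89-1)/2) mod 89 = 88, so (102/89) = -1.
d is a non-residue mod p, hence 89 remains inert in O_K.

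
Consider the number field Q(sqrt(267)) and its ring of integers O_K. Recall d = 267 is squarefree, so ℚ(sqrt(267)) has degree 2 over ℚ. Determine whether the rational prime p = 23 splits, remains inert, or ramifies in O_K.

267 mod 4 = 3, hence disc K = 4·267 = 1068 and O_K = ℤ[√267].
disc(K) = 1068 is not divisible by 23; 23 is unramified.
Euler's criterion: 267^11 mod 23 = 22. Thus (267|23) = -1.
(267/23) = -1, so 23 is inert.

inert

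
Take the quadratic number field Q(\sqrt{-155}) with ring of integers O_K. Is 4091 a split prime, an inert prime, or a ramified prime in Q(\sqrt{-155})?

4091 remains inert

-155 mod 4 = 1, hence disc K = -155 and O_K = ℤ[(1+√-155)/2].
Since gcd(4091, -155) = 1 the prime 4091 does not ramify.
Compute (-155/4091) via Euler: 3936^((4091-1)/2) mod 4091 = 4090, so (-155/4091) = -1.
(-155/4091) = -1, so 4091 is inert.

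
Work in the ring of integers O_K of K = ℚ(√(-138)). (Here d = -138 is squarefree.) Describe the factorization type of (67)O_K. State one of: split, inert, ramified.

p is inert

-138 mod 4 = 2, hence disc K = 4·(-138) = -552 and O_K = ℤ[√-138].
67 ∤ -552, so 67 is unramified.
Euler's criterion: (-138)^33 mod 67 = 66. Thus (-138|67) = -1.
Legendre symbol -1 ⇒ 67 is inert.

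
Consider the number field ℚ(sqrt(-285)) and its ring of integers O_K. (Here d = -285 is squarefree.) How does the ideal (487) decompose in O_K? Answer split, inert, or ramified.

-285 mod 4 = 3, hence disc K = 4·(-285) = -1140 and O_K = ℤ[√-285].
Since gcd(487, -1140) = 1 the prime 487 does not ramify.
Legendre symbol by Euler's criterion: (-285/487) ≡ (-285)^243 ≡ 486 (mod 487), i.e. (-285/487) = -1.
(-285/487) = -1, so 487 is inert.

p is inert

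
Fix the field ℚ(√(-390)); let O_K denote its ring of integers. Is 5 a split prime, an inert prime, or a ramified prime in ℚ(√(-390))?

5 is ramified

Since -390 ≢ 1 mod 4, the ring of integers is ℤ[√-390] with discriminant 4·(-390) = -1560.
5 divides disc(K) = -1560, so 5 ramifies.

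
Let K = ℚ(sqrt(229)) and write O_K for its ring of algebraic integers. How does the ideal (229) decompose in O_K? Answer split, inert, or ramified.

p ramifies

229 mod 4 = 1, hence disc K = 229 and O_K = ℤ[(1+√229)/2].
229 divides disc(K) = 229, so 229 ramifies.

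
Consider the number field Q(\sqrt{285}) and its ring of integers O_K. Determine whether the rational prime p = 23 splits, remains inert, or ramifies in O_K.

splits completely

d = 285 ≡ 1 (mod 4), so O_K = ℤ[(1+√285)/2] and disc(K) = d = 285.
disc(K) = 285 is not divisible by 23; 23 is unramified.
Compute (285/23) via Euler: 9^((23-1)/2) mod 23 = 1, so (285/23) = 1.
Legendre symbol 1 ⇒ 23 is split.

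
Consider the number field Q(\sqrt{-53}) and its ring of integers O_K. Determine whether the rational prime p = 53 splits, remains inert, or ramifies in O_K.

ramified — (53) = 𝔭²

-53 mod 4 = 3, hence disc K = 4·(-53) = -212 and O_K = ℤ[√-53].
Ramification test: 53 | -212. The prime 53 ramifies in K.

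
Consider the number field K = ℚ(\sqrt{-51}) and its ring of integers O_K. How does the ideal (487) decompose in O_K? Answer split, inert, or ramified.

487 remains inert

d = -51 ≡ 1 (mod 4), so O_K = ℤ[(1+√-51)/2] and disc(K) = d = -51.
487 ∤ -51, so 487 is unramified.
Euler's criterion: (-51)^243 mod 487 = 486. Thus (-51|487) = -1.
(-51/487) = -1, so 487 is inert.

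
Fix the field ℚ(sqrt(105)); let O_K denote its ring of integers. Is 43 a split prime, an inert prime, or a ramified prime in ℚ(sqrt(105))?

Since 105 ≡ 1 mod 4, the ring of integers is ℤ[(1+√105)/2] with discriminant 105.
43 ∤ 105, so 43 is unramified.
Compute (105/43) via Euler: 19^((43-1)/2) mod 43 = 42, so (105/43) = -1.
(105/43) = -1, so 43 is inert.

43 remains inert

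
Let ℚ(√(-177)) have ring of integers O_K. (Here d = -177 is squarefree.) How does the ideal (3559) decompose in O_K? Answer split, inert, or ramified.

Since -177 ≢ 1 mod 4, the ring of integers is ℤ[√-177] with discriminant 4·(-177) = -708.
disc(K) = -708 is not divisible by 3559; 3559 is unramified.
Euler's criterion: (-177)^1779 mod 3559 = 3558. Thus (-177|3559) = -1.
d is a non-residue mod p, hence 3559 remains inert in O_K.

inert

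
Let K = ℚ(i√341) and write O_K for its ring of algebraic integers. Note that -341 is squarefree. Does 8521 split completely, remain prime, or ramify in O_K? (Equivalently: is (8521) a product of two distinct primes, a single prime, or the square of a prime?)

splits completely

d = -341 ≡ 3 (mod 4), so O_K = ℤ[√-341] and disc(K) = 4d = -1364.
disc(K) = -1364 is not divisible by 8521; 8521 is unramified.
Euler's criterion: (-341)^4260 mod 8521 = 1. Thus (-341|8521) = 1.
Legendre symbol 1 ⇒ 8521 is split.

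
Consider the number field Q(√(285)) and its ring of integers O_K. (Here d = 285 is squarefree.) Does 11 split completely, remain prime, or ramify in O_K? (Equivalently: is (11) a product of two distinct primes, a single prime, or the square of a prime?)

Since 285 ≡ 1 mod 4, the ring of integers is ℤ[(1+√285)/2] with discriminant 285.
Since gcd(11, 285) = 1 the prime 11 does not ramify.
(285/11) = 10^5 mod 11 = 10, giving Legendre symbol -1.
Legendre symbol -1 ⇒ 11 is inert.

p is inert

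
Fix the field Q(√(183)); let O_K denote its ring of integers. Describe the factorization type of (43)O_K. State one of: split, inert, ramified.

p splits

Since 183 ≢ 1 mod 4, the ring of integers is ℤ[√183] with discriminant 4·183 = 732.
disc(K) = 732 is not divisible by 43; 43 is unramified.
(183/43) = 11^21 mod 43 = 1, giving Legendre symbol 1.
Legendre symbol 1 ⇒ 43 is split.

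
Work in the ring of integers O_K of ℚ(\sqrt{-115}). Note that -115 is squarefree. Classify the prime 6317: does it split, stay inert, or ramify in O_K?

p splits

Since -115 ≡ 1 mod 4, the ring of integers is ℤ[(1+√-115)/2] with discriminant -115.
Since gcd(6317, -115) = 1 the prime 6317 does not ramify.
(-115/6317) = 6202^3158 mod 6317 = 1, giving Legendre symbol 1.
d is a quadratic residue mod p, hence 6317 splits in O_K.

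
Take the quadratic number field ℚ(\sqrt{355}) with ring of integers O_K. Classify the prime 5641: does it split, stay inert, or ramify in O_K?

Since 355 ≢ 1 mod 4, the ring of integers is ℤ[√355] with discriminant 4·355 = 1420.
5641 ∤ 1420, so 5641 is unramified.
(355/5641) = 355^2820 mod 5641 = 1, giving Legendre symbol 1.
(355/5641) = 1, so 5641 splits.

5641 splits in O_K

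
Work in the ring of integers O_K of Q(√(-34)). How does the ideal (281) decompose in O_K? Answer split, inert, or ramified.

split — (281) = 𝔭₁𝔭₂ with 𝔭₁ ≠ 𝔭₂

-34 mod 4 = 2, hence disc K = 4·(-34) = -136 and O_K = ℤ[√-34].
281 ∤ -136, so 281 is unramified.
Compute (-34/281) via Euler: 247^((281-1)/2) mod 281 = 1, so (-34/281) = 1.
d is a quadratic residue mod p, hence 281 splits in O_K.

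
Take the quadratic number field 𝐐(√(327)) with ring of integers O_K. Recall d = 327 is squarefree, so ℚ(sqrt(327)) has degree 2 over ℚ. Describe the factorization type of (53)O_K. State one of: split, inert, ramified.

327 mod 4 = 3, hence disc K = 4·327 = 1308 and O_K = ℤ[√327].
Since gcd(53, 1308) = 1 the prime 53 does not ramify.
Compute (327/53) via Euler: 9^((53-1)/2) mod 53 = 1, so (327/53) = 1.
Legendre symbol 1 ⇒ 53 is split.

p splits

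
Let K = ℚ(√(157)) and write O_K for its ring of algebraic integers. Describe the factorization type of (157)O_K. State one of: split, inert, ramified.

Since 157 ≡ 1 mod 4, the ring of integers is ℤ[(1+√157)/2] with discriminant 157.
157 divides disc(K) = 157, so 157 ramifies.

157 is ramified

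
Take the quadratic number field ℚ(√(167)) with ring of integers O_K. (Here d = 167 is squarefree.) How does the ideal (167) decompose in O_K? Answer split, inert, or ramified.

p ramifies

d = 167 ≡ 3 (mod 4), so O_K = ℤ[√167] and disc(K) = 4d = 668.
Ramification test: 167 | 668. The prime 167 ramifies in K.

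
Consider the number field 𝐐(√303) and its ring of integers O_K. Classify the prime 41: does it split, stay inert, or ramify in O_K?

41 splits in O_K

d = 303 ≡ 3 (mod 4), so O_K = ℤ[√303] and disc(K) = 4d = 1212.
Since gcd(41, 1212) = 1 the prime 41 does not ramify.
Euler's criterion: 303^20 mod 41 = 1. Thus (303|41) = 1.
(303/41) = 1, so 41 splits.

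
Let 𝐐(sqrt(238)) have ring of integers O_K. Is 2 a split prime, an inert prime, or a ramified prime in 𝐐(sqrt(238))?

238 mod 4 = 2, hence disc K = 4·238 = 952 and O_K = ℤ[√238].
Ramification test: 2 | 952. The prime 2 ramifies in K.

p ramifies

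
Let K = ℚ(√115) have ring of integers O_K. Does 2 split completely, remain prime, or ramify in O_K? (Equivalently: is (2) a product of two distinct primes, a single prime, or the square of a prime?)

ramified

115 mod 4 = 3, hence disc K = 4·115 = 460 and O_K = ℤ[√115].
disc(K) = 460 = 2·230, so p = 2 is ramified.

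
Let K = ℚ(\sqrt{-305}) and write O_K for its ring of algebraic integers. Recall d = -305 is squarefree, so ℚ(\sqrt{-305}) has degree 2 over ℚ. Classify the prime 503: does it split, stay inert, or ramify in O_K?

Since -305 ≢ 1 mod 4, the ring of integers is ℤ[√-305] with discriminant 4·(-305) = -1220.
disc(K) = -1220 is not divisible by 503; 503 is unramified.
(-305/503) = 198^251 mod 503 = 1, giving Legendre symbol 1.
d is a quadratic residue mod p, hence 503 splits in O_K.

503 splits in O_K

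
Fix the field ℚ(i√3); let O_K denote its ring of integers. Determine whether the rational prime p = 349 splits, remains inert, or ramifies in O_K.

split

Since -3 ≡ 1 mod 4, the ring of integers is ℤ[(1+√-3)/2] with discriminant -3.
Since gcd(349, -3) = 1 the prime 349 does not ramify.
Compute (-3/349) via Euler: 346^((349-1)/2) mod 349 = 1, so (-3/349) = 1.
Legendre symbol 1 ⇒ 349 is split.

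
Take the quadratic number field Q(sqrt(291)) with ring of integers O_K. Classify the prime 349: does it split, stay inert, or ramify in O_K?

inert — (349) stays prime in O_K

d = 291 ≡ 3 (mod 4), so O_K = ℤ[√291] and disc(K) = 4d = 1164.
349 ∤ 1164, so 349 is unramified.
Legendre symbol by Euler's criterion: (291/349) ≡ 291^174 ≡ 348 (mod 349), i.e. (291/349) = -1.
(291/349) = -1, so 349 is inert.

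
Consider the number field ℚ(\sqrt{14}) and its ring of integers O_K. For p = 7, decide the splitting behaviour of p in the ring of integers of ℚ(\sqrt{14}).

7 is ramified

d = 14 ≡ 2 (mod 4), so O_K = ℤ[√14] and disc(K) = 4d = 56.
7 divides disc(K) = 56, so 7 ramifies.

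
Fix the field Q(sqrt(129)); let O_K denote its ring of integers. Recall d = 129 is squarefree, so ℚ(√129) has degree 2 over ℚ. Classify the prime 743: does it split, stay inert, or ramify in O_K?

splits completely

Since 129 ≡ 1 mod 4, the ring of integers is ℤ[(1+√129)/2] with discriminant 129.
743 ∤ 129, so 743 is unramified.
Legendre symbol by Euler's criterion: (129/743) ≡ 129^371 ≡ 1 (mod 743), i.e. (129/743) = 1.
Legendre symbol 1 ⇒ 743 is split.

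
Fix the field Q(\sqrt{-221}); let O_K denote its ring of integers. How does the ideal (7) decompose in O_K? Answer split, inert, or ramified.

Since -221 ≢ 1 mod 4, the ring of integers is ℤ[√-221] with discriminant 4·(-221) = -884.
7 ∤ -884, so 7 is unramified.
(-221/7) = 3^3 mod 7 = 6, giving Legendre symbol -1.
d is a non-residue mod p, hence 7 remains inert in O_K.

inert — (7) stays prime in O_K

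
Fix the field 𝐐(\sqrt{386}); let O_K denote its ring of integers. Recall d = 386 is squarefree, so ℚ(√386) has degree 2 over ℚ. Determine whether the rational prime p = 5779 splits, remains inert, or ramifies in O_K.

p splits

386 mod 4 = 2, hence disc K = 4·386 = 1544 and O_K = ℤ[√386].
5779 ∤ 1544, so 5779 is unramified.
Legendre symbol by Euler's criterion: (386/5779) ≡ 386^2889 ≡ 1 (mod 5779), i.e. (386/5779) = 1.
Legendre symbol 1 ⇒ 5779 is split.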